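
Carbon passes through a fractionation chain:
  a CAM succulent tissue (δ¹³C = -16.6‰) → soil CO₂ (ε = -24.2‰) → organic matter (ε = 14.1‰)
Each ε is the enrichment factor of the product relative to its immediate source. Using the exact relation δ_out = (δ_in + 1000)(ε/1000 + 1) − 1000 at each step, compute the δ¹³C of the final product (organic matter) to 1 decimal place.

-26.9‰

step 1: δ = (-16.60 + 1000)·(-24.2/1000 + 1) − 1000 = -40.40‰
step 2: δ = (-40.40 + 1000)·(14.1/1000 + 1) − 1000 = -26.87‰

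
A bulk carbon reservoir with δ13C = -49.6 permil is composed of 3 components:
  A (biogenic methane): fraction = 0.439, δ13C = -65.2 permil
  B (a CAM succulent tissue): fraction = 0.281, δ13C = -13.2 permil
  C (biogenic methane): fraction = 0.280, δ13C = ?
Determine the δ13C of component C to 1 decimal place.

-61.7 permil

Isotope mass balance: δ_bulk = Σ fᵢ·δᵢ.
-49.6 = 0.439×(-65.2) + 0.281×(-13.2) + 0.280×δ_C
0.280·δ_C = -49.6 − (-32.332) = -17.268
δ_C = -17.268 / 0.280 = -61.67 permil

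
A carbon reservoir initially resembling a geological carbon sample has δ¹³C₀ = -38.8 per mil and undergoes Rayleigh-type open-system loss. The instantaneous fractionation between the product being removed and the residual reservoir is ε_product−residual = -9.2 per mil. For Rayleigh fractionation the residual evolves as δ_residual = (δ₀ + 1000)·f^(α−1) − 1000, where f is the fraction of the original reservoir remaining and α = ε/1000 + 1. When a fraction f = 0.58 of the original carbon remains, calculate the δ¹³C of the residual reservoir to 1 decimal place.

Rayleigh residual: δ_res = (δ₀ + 1000)·f^(α−1) − 1000
α = ε/1000 + 1 = 0.99080, so α − 1 = -0.00920
f^(α−1) = 0.58^(-0.00920) = 1.005024
δ_res = (-38.8 + 1000) × 1.005024 − 1000 = 966.029 − 1000 = -33.97 per mil

-34.0 per mil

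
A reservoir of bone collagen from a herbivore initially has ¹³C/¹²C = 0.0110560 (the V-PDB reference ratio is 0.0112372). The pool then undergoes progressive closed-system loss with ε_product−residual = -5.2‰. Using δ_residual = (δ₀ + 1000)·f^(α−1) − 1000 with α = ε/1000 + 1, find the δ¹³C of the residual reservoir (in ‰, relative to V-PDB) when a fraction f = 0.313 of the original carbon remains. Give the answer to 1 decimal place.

-10.2‰

δ₀ = (0.0110560/0.0112372 − 1)×1000 = (0.983875 − 1)×1000 = -16.125‰
α − 1 = ε/1000 = -0.0052
f^(α−1) = 0.313^(-0.0052) = 1.006058
δ_res = (-16.125 + 1000) × 1.006058 − 1000 = 989.836 − 1000 = -10.16‰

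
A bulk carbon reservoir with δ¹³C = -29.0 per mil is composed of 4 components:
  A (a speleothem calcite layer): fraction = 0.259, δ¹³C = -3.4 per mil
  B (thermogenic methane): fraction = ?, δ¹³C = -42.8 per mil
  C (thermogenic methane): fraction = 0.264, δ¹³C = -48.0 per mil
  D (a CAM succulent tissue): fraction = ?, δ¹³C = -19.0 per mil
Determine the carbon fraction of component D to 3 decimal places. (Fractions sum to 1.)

Let f_D and f_B be the unknown fractions; fractions sum to 1 so f_D + f_B = 0.477.
Mass balance: Σ fᵢ·δᵢ = δ_bulk ⇒ f_D·(-19.0) + f_B·(-42.8) = -29.0 − (-13.553) = -15.447
Substitute f_B = 0.477 − f_D:
f_D·(-19.0 − -42.8) = -15.447 − 0.477×(-42.8) = 4.968
f_D = 4.968 / 23.8 = 0.2087

0.209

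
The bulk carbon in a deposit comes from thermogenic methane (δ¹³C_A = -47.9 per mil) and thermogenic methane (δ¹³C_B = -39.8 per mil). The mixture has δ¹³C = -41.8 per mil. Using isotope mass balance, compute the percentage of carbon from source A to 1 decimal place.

δ_mix = f_A·δ_A + (1 − f_A)·δ_B  ⇒  f_A = (δ_mix − δ_B)/(δ_A − δ_B)
f_A = (-41.8 − (-39.8)) / (-47.9 − (-39.8))
f_A = -2.0 / -8.1 = 0.2469

24.7%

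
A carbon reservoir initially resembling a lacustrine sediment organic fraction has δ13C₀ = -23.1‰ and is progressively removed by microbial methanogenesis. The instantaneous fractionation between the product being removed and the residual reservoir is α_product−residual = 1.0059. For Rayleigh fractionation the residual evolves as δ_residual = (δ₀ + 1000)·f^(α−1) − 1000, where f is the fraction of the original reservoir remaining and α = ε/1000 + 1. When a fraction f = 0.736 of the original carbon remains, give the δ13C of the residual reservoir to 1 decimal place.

-24.9‰

Rayleigh residual: δ_res = (δ₀ + 1000)·f^(α−1) − 1000
α − 1 = 0.00590
f^(α−1) = 0.736^(0.00590) = 0.998193
δ_res = (-23.1 + 1000) × 0.998193 − 1000 = 975.135 − 1000 = -24.87‰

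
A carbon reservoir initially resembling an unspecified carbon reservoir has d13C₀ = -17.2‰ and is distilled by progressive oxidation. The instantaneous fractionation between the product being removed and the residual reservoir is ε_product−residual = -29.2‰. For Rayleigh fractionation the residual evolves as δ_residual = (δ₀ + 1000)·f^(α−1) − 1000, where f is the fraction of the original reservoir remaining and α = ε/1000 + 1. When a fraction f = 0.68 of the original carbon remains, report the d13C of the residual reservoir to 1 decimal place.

-6.1‰

Rayleigh residual: δ_res = (δ₀ + 1000)·f^(α−1) − 1000
α = ε/1000 + 1 = 0.97080, so α − 1 = -0.02920
f^(α−1) = 0.68^(-0.02920) = 1.011325
δ_res = (-17.2 + 1000) × 1.011325 − 1000 = 993.930 − 1000 = -6.07‰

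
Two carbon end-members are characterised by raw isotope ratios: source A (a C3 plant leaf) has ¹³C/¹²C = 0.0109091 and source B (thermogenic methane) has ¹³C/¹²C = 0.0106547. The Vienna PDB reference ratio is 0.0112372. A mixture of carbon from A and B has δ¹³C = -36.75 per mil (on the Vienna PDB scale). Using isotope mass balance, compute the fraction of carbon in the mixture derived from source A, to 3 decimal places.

0.666

δ_A = (0.0109091/0.0112372 − 1)×1000 = (0.970802 − 1)×1000 = -29.198 per mil
δ_B = (0.0106547/0.0112372 − 1)×1000 = (0.948163 − 1)×1000 = -51.837 per mil
f_A = (δ_mix − δ_B)/(δ_A − δ_B) = (-36.75 − (-51.837))/(-29.198 − (-51.837))
f_A = 15.087 / 22.639 = 0.6664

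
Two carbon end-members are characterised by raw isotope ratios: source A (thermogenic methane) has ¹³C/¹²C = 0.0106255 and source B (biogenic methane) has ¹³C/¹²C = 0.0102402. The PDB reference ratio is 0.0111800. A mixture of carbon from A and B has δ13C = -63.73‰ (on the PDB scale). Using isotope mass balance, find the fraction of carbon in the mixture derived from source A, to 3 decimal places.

0.590

δ_A = (0.0106255/0.0111800 − 1)×1000 = (0.950403 − 1)×1000 = -49.597‰
δ_B = (0.0102402/0.0111800 − 1)×1000 = (0.915939 − 1)×1000 = -84.061‰
f_A = (δ_mix − δ_B)/(δ_A − δ_B) = (-63.73 − (-84.061))/(-49.597 − (-84.061))
f_A = 20.331 / 34.463 = 0.5899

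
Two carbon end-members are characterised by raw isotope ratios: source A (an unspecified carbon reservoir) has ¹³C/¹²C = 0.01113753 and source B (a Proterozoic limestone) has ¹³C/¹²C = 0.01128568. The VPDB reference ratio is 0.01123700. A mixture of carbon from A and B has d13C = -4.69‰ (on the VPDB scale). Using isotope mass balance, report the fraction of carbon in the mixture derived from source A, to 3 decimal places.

0.684

δ_A = (0.01113753/0.01123700 − 1)×1000 = (0.991148 − 1)×1000 = -8.852‰
δ_B = (0.01128568/0.01123700 − 1)×1000 = (1.004332 − 1)×1000 = 4.332‰
f_A = (δ_mix − δ_B)/(δ_A − δ_B) = (-4.69 − (4.332))/(-8.852 − (4.332))
f_A = -9.022 / -13.184 = 0.6843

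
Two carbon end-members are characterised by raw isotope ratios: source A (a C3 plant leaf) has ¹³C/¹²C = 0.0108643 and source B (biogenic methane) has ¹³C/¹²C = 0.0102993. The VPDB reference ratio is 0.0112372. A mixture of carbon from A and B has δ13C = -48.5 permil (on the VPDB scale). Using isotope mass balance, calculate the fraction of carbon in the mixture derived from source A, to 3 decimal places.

δ_A = (0.0108643/0.0112372 − 1)×1000 = (0.966816 − 1)×1000 = -33.184 permil
δ_B = (0.0102993/0.0112372 − 1)×1000 = (0.916536 − 1)×1000 = -83.464 permil
f_A = (δ_mix − δ_B)/(δ_A − δ_B) = (-48.5 − (-83.464))/(-33.184 − (-83.464))
f_A = 34.964 / 50.279 = 0.6954

0.695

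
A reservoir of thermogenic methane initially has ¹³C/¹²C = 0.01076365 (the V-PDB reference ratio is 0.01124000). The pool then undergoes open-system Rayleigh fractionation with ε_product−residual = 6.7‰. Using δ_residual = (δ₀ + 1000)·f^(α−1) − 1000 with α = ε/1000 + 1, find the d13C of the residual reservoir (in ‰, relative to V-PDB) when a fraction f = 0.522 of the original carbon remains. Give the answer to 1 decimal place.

δ₀ = (0.01076365/0.01124000 − 1)×1000 = (0.957620 − 1)×1000 = -42.380‰
α − 1 = ε/1000 = 0.0067
f^(α−1) = 0.522^(0.0067) = 0.995654
δ_res = (-42.380 + 1000) × 0.995654 − 1000 = 953.458 − 1000 = -46.54‰

-46.5‰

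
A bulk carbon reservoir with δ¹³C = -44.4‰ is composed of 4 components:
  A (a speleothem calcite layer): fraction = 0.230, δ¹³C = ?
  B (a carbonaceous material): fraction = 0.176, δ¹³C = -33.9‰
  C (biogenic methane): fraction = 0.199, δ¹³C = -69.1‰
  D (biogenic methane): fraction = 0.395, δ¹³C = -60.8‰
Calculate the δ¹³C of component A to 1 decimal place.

-2.9‰

Isotope mass balance: δ_bulk = Σ fᵢ·δᵢ.
-44.4 = 0.230×δ_A + 0.176×(-33.9) + 0.199×(-69.1) + 0.395×(-60.8)
0.230·δ_A = -44.4 − (-43.733) = -0.667
δ_A = -0.667 / 0.230 = -2.90‰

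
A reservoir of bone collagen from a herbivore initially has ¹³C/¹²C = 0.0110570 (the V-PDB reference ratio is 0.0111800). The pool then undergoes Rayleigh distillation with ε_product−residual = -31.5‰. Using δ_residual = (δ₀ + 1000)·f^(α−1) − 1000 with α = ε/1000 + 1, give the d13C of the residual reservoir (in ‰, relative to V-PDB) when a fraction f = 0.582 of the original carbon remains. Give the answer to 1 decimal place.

6.0‰

δ₀ = (0.0110570/0.0111800 − 1)×1000 = (0.988998 − 1)×1000 = -11.002‰
α − 1 = ε/1000 = -0.0315
f^(α−1) = 0.582^(-0.0315) = 1.017197
δ_res = (-11.002 + 1000) × 1.017197 − 1000 = 1006.006 − 1000 = 6.01‰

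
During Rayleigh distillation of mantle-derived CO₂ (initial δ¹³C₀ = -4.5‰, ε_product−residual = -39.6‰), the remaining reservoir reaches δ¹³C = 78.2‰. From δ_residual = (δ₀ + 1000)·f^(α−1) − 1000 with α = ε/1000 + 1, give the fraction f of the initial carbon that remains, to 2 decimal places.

α − 1 = ε/1000 = -0.0396
(δ_res + 1000)/(δ₀ + 1000) = (78.2 + 1000)/(-4.5 + 1000) = 1078.2/995.5 = 1.083074
f = 1.083074^(1/-0.0396) = exp(ln(1.083074)/-0.0396) = exp(0.07980/-0.0396)
f = exp(-2.0152) = 0.1333

0.13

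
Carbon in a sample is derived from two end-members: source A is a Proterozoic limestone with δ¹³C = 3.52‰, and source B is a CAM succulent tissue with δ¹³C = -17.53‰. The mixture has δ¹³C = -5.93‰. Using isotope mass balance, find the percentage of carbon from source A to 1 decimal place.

55.1%

δ_mix = f_A·δ_A + (1 − f_A)·δ_B  ⇒  f_A = (δ_mix − δ_B)/(δ_A − δ_B)
f_A = (-5.93 − (-17.53)) / (3.52 − (-17.53))
f_A = 11.60 / 21.05 = 0.5511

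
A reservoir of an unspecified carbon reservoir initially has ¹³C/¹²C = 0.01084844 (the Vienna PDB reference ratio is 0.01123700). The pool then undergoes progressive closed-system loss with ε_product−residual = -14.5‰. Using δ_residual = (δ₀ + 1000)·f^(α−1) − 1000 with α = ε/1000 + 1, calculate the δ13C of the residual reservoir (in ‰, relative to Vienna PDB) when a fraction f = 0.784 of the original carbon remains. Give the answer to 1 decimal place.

δ₀ = (0.01084844/0.01123700 − 1)×1000 = (0.965421 − 1)×1000 = -34.579‰
α − 1 = ε/1000 = -0.0145
f^(α−1) = 0.784^(-0.0145) = 1.003535
δ_res = (-34.579 + 1000) × 1.003535 − 1000 = 968.834 − 1000 = -31.17‰

-31.2‰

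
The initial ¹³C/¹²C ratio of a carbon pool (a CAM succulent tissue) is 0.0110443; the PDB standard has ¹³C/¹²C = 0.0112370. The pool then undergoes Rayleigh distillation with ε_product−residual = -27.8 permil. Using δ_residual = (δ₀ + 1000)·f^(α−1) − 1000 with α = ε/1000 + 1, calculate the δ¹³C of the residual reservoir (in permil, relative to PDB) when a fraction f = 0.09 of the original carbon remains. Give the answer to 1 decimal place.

50.9 permil

δ₀ = (0.0110443/0.0112370 − 1)×1000 = (0.982851 − 1)×1000 = -17.149 permil
α − 1 = ε/1000 = -0.0278
f^(α−1) = 0.09^(-0.0278) = 1.069232
δ_res = (-17.149 + 1000) × 1.069232 − 1000 = 1050.896 − 1000 = 50.90 permil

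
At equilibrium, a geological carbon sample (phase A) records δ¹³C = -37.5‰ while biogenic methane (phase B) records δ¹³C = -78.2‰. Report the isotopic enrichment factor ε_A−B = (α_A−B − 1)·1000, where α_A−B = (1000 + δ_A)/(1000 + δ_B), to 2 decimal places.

α_A−B = (1000 + -37.5) / (1000 + -78.2) = 962.5 / 921.8 = 1.044153
ε_A−B = (1.044153 − 1) × 1000 = 44.153‰
(The approximation ε ≈ δ_A − δ_B would give 40.7‰.)

44.15‰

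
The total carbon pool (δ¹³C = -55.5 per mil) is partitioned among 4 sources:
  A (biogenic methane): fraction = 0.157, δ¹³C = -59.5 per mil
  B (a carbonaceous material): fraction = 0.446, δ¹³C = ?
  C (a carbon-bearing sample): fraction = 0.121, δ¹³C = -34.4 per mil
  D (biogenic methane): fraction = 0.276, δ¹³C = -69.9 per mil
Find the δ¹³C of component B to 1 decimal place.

Isotope mass balance: δ_bulk = Σ fᵢ·δᵢ.
-55.5 = 0.157×(-59.5) + 0.446×δ_B + 0.121×(-34.4) + 0.276×(-69.9)
0.446·δ_B = -55.5 − (-32.796) = -22.704
δ_B = -22.704 / 0.446 = -50.91 per mil

-50.9 per mil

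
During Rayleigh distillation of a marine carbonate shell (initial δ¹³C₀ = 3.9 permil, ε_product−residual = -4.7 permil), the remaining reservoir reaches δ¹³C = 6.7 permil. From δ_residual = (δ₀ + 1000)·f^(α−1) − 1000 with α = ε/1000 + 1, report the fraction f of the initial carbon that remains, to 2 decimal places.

0.55

α − 1 = ε/1000 = -0.0047
(δ_res + 1000)/(δ₀ + 1000) = (6.7 + 1000)/(3.9 + 1000) = 1006.7/1003.9 = 1.002789
f = 1.002789^(1/-0.0047) = exp(ln(1.002789)/-0.0047) = exp(0.00279/-0.0047)
f = exp(-0.5926) = 0.5529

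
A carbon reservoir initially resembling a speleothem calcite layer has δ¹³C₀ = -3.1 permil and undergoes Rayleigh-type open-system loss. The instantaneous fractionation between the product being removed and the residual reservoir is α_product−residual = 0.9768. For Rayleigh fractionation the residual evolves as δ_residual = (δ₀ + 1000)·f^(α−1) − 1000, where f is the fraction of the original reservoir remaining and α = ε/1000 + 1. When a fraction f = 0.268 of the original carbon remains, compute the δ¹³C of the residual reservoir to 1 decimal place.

Rayleigh residual: δ_res = (δ₀ + 1000)·f^(α−1) − 1000
α − 1 = -0.02320
f^(α−1) = 0.268^(-0.02320) = 1.031020
δ_res = (-3.1 + 1000) × 1.031020 − 1000 = 1027.824 − 1000 = 27.82 permil

27.8 permil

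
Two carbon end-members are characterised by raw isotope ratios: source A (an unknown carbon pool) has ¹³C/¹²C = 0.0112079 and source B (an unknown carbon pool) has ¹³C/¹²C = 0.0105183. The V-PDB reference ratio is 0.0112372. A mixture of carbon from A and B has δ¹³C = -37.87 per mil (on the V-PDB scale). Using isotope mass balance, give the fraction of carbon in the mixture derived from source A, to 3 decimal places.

0.425

δ_A = (0.0112079/0.0112372 − 1)×1000 = (0.997393 − 1)×1000 = -2.607 per mil
δ_B = (0.0105183/0.0112372 − 1)×1000 = (0.936025 − 1)×1000 = -63.975 per mil
f_A = (δ_mix − δ_B)/(δ_A − δ_B) = (-37.87 − (-63.975))/(-2.607 − (-63.975))
f_A = 26.105 / 61.368 = 0.4254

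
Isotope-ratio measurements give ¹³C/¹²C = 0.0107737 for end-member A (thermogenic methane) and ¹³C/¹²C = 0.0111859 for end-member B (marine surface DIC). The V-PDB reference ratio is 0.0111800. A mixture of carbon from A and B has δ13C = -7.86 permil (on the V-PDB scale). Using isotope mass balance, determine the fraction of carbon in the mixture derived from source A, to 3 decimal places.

0.227

δ_A = (0.0107737/0.0111800 − 1)×1000 = (0.963658 − 1)×1000 = -36.342 permil
δ_B = (0.0111859/0.0111800 − 1)×1000 = (1.000528 − 1)×1000 = 0.528 permil
f_A = (δ_mix − δ_B)/(δ_A − δ_B) = (-7.86 − (0.528))/(-36.342 − (0.528))
f_A = -8.388 / -36.869 = 0.2275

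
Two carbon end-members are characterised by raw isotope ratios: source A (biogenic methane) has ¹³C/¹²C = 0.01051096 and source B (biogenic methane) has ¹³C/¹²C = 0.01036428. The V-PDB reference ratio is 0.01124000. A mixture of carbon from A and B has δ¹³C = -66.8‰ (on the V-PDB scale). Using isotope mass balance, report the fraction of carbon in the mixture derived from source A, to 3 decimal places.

0.851

δ_A = (0.01051096/0.01124000 − 1)×1000 = (0.935139 − 1)×1000 = -64.861‰
δ_B = (0.01036428/0.01124000 − 1)×1000 = (0.922089 − 1)×1000 = -77.911‰
f_A = (δ_mix − δ_B)/(δ_A − δ_B) = (-66.8 − (-77.911))/(-64.861 − (-77.911))
f_A = 11.111 / 13.050 = 0.8514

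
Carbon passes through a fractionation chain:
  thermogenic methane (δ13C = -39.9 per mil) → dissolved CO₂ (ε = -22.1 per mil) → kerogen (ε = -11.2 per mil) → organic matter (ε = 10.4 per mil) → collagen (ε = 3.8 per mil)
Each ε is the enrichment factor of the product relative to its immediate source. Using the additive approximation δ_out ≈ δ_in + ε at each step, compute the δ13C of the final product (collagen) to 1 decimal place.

step 1: δ ≈ -39.9 + (-22.1) = -62.0 per mil
step 2: δ ≈ -62.0 + (-11.2) = -73.2 per mil
step 3: δ ≈ -73.2 + (10.4) = -62.8 per mil
step 4: δ ≈ -62.8 + (3.8) = -59.0 per mil

-59.0 per mil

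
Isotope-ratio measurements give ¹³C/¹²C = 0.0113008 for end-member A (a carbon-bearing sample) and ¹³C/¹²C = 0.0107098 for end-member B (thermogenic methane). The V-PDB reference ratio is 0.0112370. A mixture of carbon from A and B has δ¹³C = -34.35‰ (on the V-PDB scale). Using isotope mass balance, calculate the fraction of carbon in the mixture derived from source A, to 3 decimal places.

δ_A = (0.0113008/0.0112370 − 1)×1000 = (1.005678 − 1)×1000 = 5.678‰
δ_B = (0.0107098/0.0112370 − 1)×1000 = (0.953084 − 1)×1000 = -46.916‰
f_A = (δ_mix − δ_B)/(δ_A − δ_B) = (-34.35 − (-46.916))/(5.678 − (-46.916))
f_A = 12.566 / 52.594 = 0.2389

0.239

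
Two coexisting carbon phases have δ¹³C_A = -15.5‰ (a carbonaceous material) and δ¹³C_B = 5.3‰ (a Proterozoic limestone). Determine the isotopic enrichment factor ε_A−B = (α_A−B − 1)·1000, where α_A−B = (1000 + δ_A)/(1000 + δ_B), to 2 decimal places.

α_A−B = (1000 + -15.5) / (1000 + 5.3) = 984.5 / 1005.3 = 0.979310
ε_A−B = (0.979310 − 1) × 1000 = -20.690‰
(The approximation ε ≈ δ_A − δ_B would give -20.8‰.)

-20.69‰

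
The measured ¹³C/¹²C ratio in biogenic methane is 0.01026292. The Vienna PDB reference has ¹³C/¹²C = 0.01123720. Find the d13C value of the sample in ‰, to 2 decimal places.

d13C = (R_sample / R_standard − 1) × 1000
R_sample / R_standard = 0.01026292 / 0.01123720 = 0.913299
d13C = (0.913299 − 1) × 1000 = -86.701‰

-86.70‰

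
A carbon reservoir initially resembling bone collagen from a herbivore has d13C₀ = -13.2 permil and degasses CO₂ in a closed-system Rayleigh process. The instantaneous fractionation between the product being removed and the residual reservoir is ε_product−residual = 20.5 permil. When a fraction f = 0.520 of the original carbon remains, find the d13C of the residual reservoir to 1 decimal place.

Rayleigh residual: δ_res = (δ₀ + 1000)·f^(α−1) − 1000
α = ε/1000 + 1 = 1.02050, so α − 1 = 0.02050
f^(α−1) = 0.520^(0.02050) = 0.986684
δ_res = (-13.2 + 1000) × 0.986684 − 1000 = 973.660 − 1000 = -26.34 permil

-26.3 permil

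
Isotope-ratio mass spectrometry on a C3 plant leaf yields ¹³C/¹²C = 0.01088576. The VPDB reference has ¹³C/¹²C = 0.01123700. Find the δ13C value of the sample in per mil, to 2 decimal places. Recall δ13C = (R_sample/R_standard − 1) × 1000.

-31.26 per mil

δ13C = (R_sample / R_standard − 1) × 1000
R_sample / R_standard = 0.01088576 / 0.01123700 = 0.968743
δ13C = (0.968743 − 1) × 1000 = -31.257 per mil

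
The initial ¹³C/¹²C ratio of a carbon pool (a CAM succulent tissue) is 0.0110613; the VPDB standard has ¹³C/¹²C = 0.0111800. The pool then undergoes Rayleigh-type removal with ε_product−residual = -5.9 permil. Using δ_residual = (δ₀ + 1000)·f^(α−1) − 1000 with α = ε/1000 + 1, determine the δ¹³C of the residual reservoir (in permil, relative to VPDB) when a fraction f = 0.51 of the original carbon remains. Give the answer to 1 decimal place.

δ₀ = (0.0110613/0.0111800 − 1)×1000 = (0.989383 − 1)×1000 = -10.617 permil
α − 1 = ε/1000 = -0.0059
f^(α−1) = 0.51^(-0.0059) = 1.003981
δ_res = (-10.617 + 1000) × 1.003981 − 1000 = 993.321 − 1000 = -6.68 permil

-6.7 permil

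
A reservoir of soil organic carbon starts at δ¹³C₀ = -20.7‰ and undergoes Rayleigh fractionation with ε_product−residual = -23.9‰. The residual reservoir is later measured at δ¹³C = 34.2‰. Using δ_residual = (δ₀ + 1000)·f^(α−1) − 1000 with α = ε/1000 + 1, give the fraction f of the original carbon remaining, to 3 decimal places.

0.102

α − 1 = ε/1000 = -0.0239
(δ_res + 1000)/(δ₀ + 1000) = (34.2 + 1000)/(-20.7 + 1000) = 1034.2/979.3 = 1.056060
f = 1.056060^(1/-0.0239) = exp(ln(1.056060)/-0.0239) = exp(0.05455/-0.0239)
f = exp(-2.2822) = 0.1021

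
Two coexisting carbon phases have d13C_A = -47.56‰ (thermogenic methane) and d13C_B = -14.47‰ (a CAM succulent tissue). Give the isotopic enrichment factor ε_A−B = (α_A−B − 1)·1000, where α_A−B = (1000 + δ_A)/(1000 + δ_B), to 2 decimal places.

α_A−B = (1000 + -47.56) / (1000 + -14.47) = 952.44 / 985.53 = 0.966424
ε_A−B = (0.966424 − 1) × 1000 = -33.576‰
(The approximation ε ≈ δ_A − δ_B would give -33.09‰.)

-33.58‰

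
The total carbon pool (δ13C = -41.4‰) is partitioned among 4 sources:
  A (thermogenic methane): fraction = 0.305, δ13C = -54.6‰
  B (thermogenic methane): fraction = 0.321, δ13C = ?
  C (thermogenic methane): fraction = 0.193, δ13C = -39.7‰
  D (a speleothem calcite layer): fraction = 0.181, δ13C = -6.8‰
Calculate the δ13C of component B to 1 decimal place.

-49.4‰

Isotope mass balance: δ_bulk = Σ fᵢ·δᵢ.
-41.4 = 0.305×(-54.6) + 0.321×δ_B + 0.193×(-39.7) + 0.181×(-6.8)
0.321·δ_B = -41.4 − (-25.546) = -15.854
δ_B = -15.854 / 0.321 = -49.39‰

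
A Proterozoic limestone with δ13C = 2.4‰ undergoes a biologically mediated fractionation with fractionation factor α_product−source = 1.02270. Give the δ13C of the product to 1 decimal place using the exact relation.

δ_product = (δ_source + 1000)·α − 1000
δ_product = (2.4 + 1000) × 1.02270 − 1000
δ_product = 1025.154 − 1000 = 25.15‰

25.2‰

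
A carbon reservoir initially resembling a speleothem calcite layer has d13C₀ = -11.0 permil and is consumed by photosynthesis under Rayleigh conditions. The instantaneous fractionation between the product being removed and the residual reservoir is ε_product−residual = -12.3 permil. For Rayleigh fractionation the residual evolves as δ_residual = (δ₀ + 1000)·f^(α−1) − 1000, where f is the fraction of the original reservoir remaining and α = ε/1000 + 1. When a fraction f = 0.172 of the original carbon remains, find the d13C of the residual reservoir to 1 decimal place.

10.6 permil

Rayleigh residual: δ_res = (δ₀ + 1000)·f^(α−1) − 1000
α = ε/1000 + 1 = 0.98770, so α − 1 = -0.01230
f^(α−1) = 0.172^(-0.01230) = 1.021887
δ_res = (-11.0 + 1000) × 1.021887 − 1000 = 1010.647 − 1000 = 10.65 permil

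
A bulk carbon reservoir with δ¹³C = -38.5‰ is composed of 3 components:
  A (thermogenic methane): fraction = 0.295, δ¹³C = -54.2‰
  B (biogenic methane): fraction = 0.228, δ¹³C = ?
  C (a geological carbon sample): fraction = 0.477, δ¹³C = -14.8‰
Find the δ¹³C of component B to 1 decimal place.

Isotope mass balance: δ_bulk = Σ fᵢ·δᵢ.
-38.5 = 0.295×(-54.2) + 0.228×δ_B + 0.477×(-14.8)
0.228·δ_B = -38.5 − (-23.049) = -15.451
δ_B = -15.451 / 0.228 = -67.77‰

-67.8‰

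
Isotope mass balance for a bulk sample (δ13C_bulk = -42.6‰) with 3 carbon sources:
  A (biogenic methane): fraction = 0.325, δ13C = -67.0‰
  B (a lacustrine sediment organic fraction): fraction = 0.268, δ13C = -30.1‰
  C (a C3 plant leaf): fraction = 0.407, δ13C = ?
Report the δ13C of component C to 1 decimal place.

-31.3‰

Isotope mass balance: δ_bulk = Σ fᵢ·δᵢ.
-42.6 = 0.325×(-67.0) + 0.268×(-30.1) + 0.407×δ_C
0.407·δ_C = -42.6 − (-29.842) = -12.758
δ_C = -12.758 / 0.407 = -31.35‰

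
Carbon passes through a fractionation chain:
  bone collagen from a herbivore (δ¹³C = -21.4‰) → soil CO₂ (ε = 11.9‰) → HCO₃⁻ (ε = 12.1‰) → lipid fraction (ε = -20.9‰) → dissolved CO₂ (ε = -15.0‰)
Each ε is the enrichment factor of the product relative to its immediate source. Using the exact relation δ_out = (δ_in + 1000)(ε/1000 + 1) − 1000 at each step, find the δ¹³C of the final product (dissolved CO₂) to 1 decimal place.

-33.4‰

step 1: δ = (-21.40 + 1000)·(11.9/1000 + 1) − 1000 = -9.75‰
step 2: δ = (-9.75 + 1000)·(12.1/1000 + 1) − 1000 = 2.23‰
step 3: δ = (2.23 + 1000)·(-20.9/1000 + 1) − 1000 = -18.72‰
step 4: δ = (-18.72 + 1000)·(-15.0/1000 + 1) − 1000 = -33.44‰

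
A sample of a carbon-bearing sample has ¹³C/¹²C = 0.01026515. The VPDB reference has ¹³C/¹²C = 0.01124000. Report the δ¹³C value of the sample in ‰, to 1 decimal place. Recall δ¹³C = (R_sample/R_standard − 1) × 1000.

δ¹³C = (R_sample / R_standard − 1) × 1000
R_sample / R_standard = 0.01026515 / 0.01124000 = 0.913270
δ¹³C = (0.913270 − 1) × 1000 = -86.73‰

-86.7‰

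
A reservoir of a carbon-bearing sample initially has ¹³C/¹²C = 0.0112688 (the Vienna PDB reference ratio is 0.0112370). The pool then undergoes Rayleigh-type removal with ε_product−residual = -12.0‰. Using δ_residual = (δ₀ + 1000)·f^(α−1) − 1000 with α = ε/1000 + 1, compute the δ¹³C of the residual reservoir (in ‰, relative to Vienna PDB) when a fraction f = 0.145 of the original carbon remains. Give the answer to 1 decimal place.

26.3‰

δ₀ = (0.0112688/0.0112370 − 1)×1000 = (1.002830 − 1)×1000 = 2.830‰
α − 1 = ε/1000 = -0.0120
f^(α−1) = 0.145^(-0.0120) = 1.023443
δ_res = (2.830 + 1000) × 1.023443 − 1000 = 1026.339 − 1000 = 26.34‰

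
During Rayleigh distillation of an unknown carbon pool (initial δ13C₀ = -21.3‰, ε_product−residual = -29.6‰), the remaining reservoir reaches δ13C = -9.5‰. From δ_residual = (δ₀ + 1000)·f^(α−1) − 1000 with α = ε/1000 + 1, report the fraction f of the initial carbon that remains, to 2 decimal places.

0.67

α − 1 = ε/1000 = -0.0296
(δ_res + 1000)/(δ₀ + 1000) = (-9.5 + 1000)/(-21.3 + 1000) = 990.5/978.7 = 1.012057
f = 1.012057^(1/-0.0296) = exp(ln(1.012057)/-0.0296) = exp(0.01198/-0.0296)
f = exp(-0.4049) = 0.6671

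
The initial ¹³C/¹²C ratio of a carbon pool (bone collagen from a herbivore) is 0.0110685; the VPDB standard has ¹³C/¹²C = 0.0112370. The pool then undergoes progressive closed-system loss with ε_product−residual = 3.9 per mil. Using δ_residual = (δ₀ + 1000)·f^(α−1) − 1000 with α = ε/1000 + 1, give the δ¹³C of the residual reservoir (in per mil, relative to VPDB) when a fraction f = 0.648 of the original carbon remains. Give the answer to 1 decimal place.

-16.7 per mil

δ₀ = (0.0110685/0.0112370 − 1)×1000 = (0.985005 − 1)×1000 = -14.995 per mil
α − 1 = ε/1000 = 0.0039
f^(α−1) = 0.648^(0.0039) = 0.998309
δ_res = (-14.995 + 1000) × 0.998309 − 1000 = 983.340 − 1000 = -16.66 per mil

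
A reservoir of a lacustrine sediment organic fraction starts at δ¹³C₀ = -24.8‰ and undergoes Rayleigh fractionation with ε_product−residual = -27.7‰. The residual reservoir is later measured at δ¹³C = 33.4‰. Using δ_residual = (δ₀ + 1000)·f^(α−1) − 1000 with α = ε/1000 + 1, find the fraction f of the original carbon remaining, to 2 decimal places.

α − 1 = ε/1000 = -0.0277
(δ_res + 1000)/(δ₀ + 1000) = (33.4 + 1000)/(-24.8 + 1000) = 1033.4/975.2 = 1.059680
f = 1.059680^(1/-0.0277) = exp(ln(1.059680)/-0.0277) = exp(0.05797/-0.0277)
f = exp(-2.0927) = 0.1234

0.12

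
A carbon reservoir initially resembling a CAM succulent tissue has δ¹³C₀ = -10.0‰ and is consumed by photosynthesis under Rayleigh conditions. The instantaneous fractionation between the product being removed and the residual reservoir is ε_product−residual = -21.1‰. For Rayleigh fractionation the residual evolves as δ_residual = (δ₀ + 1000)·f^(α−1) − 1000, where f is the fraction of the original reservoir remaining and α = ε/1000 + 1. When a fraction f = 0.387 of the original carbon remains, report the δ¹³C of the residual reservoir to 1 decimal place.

10.0‰

Rayleigh residual: δ_res = (δ₀ + 1000)·f^(α−1) − 1000
α = ε/1000 + 1 = 0.97890, so α − 1 = -0.02110
f^(α−1) = 0.387^(-0.02110) = 1.020233
δ_res = (-10.0 + 1000) × 1.020233 − 1000 = 1010.031 − 1000 = 10.03‰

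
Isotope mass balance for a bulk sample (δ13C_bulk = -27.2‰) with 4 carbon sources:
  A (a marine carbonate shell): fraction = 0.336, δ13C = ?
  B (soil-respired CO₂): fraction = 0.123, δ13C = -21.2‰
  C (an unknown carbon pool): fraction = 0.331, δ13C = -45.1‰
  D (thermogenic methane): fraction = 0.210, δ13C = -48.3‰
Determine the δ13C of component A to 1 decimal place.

Isotope mass balance: δ_bulk = Σ fᵢ·δᵢ.
-27.2 = 0.336×δ_A + 0.123×(-21.2) + 0.331×(-45.1) + 0.210×(-48.3)
0.336·δ_A = -27.2 − (-27.679) = 0.479
δ_A = 0.479 / 0.336 = 1.42‰

1.4‰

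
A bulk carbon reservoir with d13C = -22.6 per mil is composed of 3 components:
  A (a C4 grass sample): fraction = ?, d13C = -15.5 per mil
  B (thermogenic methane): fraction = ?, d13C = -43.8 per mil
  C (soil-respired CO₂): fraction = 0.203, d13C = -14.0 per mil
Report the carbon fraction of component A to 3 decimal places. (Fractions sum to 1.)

0.535

Let f_A and f_B be the unknown fractions; fractions sum to 1 so f_A + f_B = 0.797.
Mass balance: Σ fᵢ·δᵢ = δ_bulk ⇒ f_A·(-15.5) + f_B·(-43.8) = -22.6 − (-2.842) = -19.758
Substitute f_B = 0.797 − f_A:
f_A·(-15.5 − -43.8) = -19.758 − 0.797×(-43.8) = 15.151
f_A = 15.151 / 28.3 = 0.5354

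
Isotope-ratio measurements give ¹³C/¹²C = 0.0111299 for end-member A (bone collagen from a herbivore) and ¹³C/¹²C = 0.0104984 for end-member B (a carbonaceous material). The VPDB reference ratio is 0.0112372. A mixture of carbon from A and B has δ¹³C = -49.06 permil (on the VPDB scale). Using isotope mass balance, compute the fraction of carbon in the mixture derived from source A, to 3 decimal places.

0.297

δ_A = (0.0111299/0.0112372 − 1)×1000 = (0.990451 − 1)×1000 = -9.549 permil
δ_B = (0.0104984/0.0112372 − 1)×1000 = (0.934254 − 1)×1000 = -65.746 permil
f_A = (δ_mix − δ_B)/(δ_A − δ_B) = (-49.06 − (-65.746))/(-9.549 − (-65.746))
f_A = 16.686 / 56.197 = 0.2969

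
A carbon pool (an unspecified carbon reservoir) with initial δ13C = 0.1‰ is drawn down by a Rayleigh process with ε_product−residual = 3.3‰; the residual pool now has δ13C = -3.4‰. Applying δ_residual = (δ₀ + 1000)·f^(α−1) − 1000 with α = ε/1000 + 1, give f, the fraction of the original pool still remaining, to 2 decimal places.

α − 1 = ε/1000 = 0.0033
(δ_res + 1000)/(δ₀ + 1000) = (-3.4 + 1000)/(0.1 + 1000) = 996.6/1000.1 = 0.996500
f = 0.996500^(1/0.0033) = exp(ln(0.996500)/0.0033) = exp(-0.00351/0.0033)
f = exp(-1.0624) = 0.3456

0.35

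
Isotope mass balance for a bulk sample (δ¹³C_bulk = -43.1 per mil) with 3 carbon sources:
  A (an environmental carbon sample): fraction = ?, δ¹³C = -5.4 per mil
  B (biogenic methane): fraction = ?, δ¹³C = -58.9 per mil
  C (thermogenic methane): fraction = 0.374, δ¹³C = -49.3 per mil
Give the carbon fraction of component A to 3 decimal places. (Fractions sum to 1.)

0.228

Let f_A and f_B be the unknown fractions; fractions sum to 1 so f_A + f_B = 0.626.
Mass balance: Σ fᵢ·δᵢ = δ_bulk ⇒ f_A·(-5.4) + f_B·(-58.9) = -43.1 − (-18.438) = -24.662
Substitute f_B = 0.626 − f_A:
f_A·(-5.4 − -58.9) = -24.662 − 0.626×(-58.9) = 12.210
f_A = 12.210 / 53.5 = 0.2282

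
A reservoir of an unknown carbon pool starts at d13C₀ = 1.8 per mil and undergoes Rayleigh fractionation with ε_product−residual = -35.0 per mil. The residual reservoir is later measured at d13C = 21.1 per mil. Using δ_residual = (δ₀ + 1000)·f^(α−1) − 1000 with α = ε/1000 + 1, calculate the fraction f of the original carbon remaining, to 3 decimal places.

0.580

α − 1 = ε/1000 = -0.0350
(δ_res + 1000)/(δ₀ + 1000) = (21.1 + 1000)/(1.8 + 1000) = 1021.1/1001.8 = 1.019265
f = 1.019265^(1/-0.0350) = exp(ln(1.019265)/-0.0350) = exp(0.01908/-0.0350)
f = exp(-0.5452) = 0.5797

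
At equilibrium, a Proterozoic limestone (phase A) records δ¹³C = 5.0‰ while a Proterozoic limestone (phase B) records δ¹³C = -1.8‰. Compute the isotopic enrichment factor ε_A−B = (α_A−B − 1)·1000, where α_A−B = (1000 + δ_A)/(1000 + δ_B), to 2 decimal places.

α_A−B = (1000 + 5.0) / (1000 + -1.8) = 1005.0 / 998.2 = 1.006812
ε_A−B = (1.006812 − 1) × 1000 = 6.812‰
(The approximation ε ≈ δ_A − δ_B would give 6.8‰.)

6.81‰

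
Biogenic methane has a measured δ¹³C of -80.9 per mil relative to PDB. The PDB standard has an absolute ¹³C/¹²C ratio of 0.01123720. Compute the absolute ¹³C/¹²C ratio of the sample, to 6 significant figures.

0.0103281

R_sample = R_standard × (δ¹³C/1000 + 1)
R_sample = 0.01123720 × (-80.9/1000 + 1) = 0.01123720 × 0.919100
R_sample = 0.0103281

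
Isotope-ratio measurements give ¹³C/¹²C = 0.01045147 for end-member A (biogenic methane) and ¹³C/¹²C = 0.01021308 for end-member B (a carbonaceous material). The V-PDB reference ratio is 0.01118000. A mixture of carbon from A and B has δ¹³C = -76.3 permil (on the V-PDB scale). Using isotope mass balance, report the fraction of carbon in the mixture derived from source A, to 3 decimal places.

0.478

δ_A = (0.01045147/0.01118000 − 1)×1000 = (0.934836 − 1)×1000 = -65.164 permil
δ_B = (0.01021308/0.01118000 − 1)×1000 = (0.913513 − 1)×1000 = -86.487 permil
f_A = (δ_mix − δ_B)/(δ_A − δ_B) = (-76.3 − (-86.487))/(-65.164 − (-86.487))
f_A = 10.187 / 21.323 = 0.4777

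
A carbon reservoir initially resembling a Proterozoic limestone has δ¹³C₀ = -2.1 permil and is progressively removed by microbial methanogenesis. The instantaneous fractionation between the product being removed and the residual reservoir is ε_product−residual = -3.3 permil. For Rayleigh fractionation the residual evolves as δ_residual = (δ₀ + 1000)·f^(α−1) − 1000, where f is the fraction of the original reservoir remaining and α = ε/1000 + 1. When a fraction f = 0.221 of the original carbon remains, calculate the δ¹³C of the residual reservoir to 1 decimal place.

Rayleigh residual: δ_res = (δ₀ + 1000)·f^(α−1) − 1000
α = ε/1000 + 1 = 0.99670, so α − 1 = -0.00330
f^(α−1) = 0.221^(-0.00330) = 1.004994
δ_res = (-2.1 + 1000) × 1.004994 − 1000 = 1002.884 − 1000 = 2.88 permil

2.9 permil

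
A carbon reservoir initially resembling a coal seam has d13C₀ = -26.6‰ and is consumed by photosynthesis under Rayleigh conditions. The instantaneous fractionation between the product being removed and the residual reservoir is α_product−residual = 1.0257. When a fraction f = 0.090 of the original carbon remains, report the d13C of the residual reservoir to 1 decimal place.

Rayleigh residual: δ_res = (δ₀ + 1000)·f^(α−1) − 1000
α − 1 = 0.02570
f^(α−1) = 0.090^(0.02570) = 0.939992
δ_res = (-26.6 + 1000) × 0.939992 − 1000 = 914.988 − 1000 = -85.01‰

-85.0‰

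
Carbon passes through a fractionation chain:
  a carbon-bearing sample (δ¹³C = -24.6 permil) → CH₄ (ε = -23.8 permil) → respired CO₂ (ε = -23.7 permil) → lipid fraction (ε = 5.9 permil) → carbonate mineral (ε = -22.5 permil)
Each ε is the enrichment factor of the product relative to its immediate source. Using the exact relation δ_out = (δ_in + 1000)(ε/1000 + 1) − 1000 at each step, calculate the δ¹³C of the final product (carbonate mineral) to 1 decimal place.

step 1: δ = (-24.60 + 1000)·(-23.8/1000 + 1) − 1000 = -47.81 permil
step 2: δ = (-47.81 + 1000)·(-23.7/1000 + 1) − 1000 = -70.38 permil
step 3: δ = (-70.38 + 1000)·(5.9/1000 + 1) − 1000 = -64.90 permil
step 4: δ = (-64.90 + 1000)·(-22.5/1000 + 1) − 1000 = -85.94 permil

-85.9 permil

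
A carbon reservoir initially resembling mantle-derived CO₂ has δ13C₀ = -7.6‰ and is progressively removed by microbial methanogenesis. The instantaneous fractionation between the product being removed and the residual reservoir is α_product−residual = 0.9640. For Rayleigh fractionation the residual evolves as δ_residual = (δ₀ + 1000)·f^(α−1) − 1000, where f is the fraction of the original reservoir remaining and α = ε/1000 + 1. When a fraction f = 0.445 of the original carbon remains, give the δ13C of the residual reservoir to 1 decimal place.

Rayleigh residual: δ_res = (δ₀ + 1000)·f^(α−1) − 1000
α − 1 = -0.03600
f^(α−1) = 0.445^(-0.03600) = 1.029577
δ_res = (-7.6 + 1000) × 1.029577 − 1000 = 1021.753 − 1000 = 21.75‰

21.8‰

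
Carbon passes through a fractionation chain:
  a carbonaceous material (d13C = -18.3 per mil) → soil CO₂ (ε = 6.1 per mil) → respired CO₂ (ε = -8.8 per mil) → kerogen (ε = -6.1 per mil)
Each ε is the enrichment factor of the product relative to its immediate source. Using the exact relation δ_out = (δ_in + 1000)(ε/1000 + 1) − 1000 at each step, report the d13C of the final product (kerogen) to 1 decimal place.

step 1: δ = (-18.30 + 1000)·(6.1/1000 + 1) − 1000 = -12.31 per mil
step 2: δ = (-12.31 + 1000)·(-8.8/1000 + 1) − 1000 = -21.00 per mil
step 3: δ = (-21.00 + 1000)·(-6.1/1000 + 1) − 1000 = -26.98 per mil

-27.0 per mil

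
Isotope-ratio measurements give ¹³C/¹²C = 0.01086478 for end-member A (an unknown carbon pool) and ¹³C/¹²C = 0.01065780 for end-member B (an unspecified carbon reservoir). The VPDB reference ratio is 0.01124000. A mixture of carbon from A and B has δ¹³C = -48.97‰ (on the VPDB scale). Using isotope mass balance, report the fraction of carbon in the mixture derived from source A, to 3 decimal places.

0.154

δ_A = (0.01086478/0.01124000 − 1)×1000 = (0.966617 − 1)×1000 = -33.383‰
δ_B = (0.01065780/0.01124000 − 1)×1000 = (0.948203 − 1)×1000 = -51.797‰
f_A = (δ_mix − δ_B)/(δ_A − δ_B) = (-48.97 − (-51.797))/(-33.383 − (-51.797))
f_A = 2.827 / 18.415 = 0.1535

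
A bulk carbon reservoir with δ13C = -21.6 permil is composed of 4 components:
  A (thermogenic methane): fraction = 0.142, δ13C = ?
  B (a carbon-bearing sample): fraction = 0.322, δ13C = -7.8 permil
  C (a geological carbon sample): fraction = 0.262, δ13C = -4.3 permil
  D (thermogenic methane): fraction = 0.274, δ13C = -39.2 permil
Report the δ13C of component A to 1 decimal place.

Isotope mass balance: δ_bulk = Σ fᵢ·δᵢ.
-21.6 = 0.142×δ_A + 0.322×(-7.8) + 0.262×(-4.3) + 0.274×(-39.2)
0.142·δ_A = -21.6 − (-14.379) = -7.221
δ_A = -7.221 / 0.142 = -50.85 permil

-50.9 permil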